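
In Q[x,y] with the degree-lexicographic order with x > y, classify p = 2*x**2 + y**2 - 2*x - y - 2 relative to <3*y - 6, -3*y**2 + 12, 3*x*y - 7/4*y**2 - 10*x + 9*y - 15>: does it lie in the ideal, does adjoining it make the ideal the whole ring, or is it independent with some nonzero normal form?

Adjoining 2*x**2 + y**2 - 2*x - y - 2 makes the ideal the whole ring: the system is inconsistent.

First compute the reduced Gröbner basis of I by Buchberger's algorithm.
f_1 = 3*y - 6, LT = y.
f_2 = -3*y**2 + 12, LT = y**2.
f_3 = 3*x*y - 7/4*y**2 - 10*x + 9*y - 15, LT = x*y.

S(f_1,f_3): lcm = x*y. S = 7/12*y**2 + 4/3*x - 3*y + 5.
  leading term y**2: subtract (7/36*y)·f_1 from 7/12*y**2 + 4/3*x - 3*y + 5 → 4/3*x - 11/6*y + 5
  leading term x: no divisor's leading term divides it; move 4/3*x to the remainder.
  leading term y: subtract (-11/18)·f_1 from -11/6*y + 5 → 4/3
  leading term 1: no divisor's leading term divides it; move 4/3 to the remainder.
  remainder 4/3*x + 4/3 ≠ 0; add h_4 = 4/3*x + 4/3 to the basis.

The other S-polynomials (S(f_1,f_2), S(f_2,f_3), S(f_1,h_4), S(f_2,h_4), S(f_3,h_4)) all reduce to 0 modulo the current basis, so we have a Gröbner basis.
Inter-reduce: drop elements whose leading term is divisible by another's, tail-reduce, and make monic.
Reduced Gröbner basis: {x + 1, y - 2}.
Label its elements g_1 = x + 1, g_2 = y - 2.

Reduce p = 2*x**2 + y**2 - 2*x - y - 2 modulo G:
  leading term x**2: subtract (2*x)·g_1 from 2*x**2 + y**2 - 2*x - y - 2 → y**2 - 4*x - y - 2
  leading term y**2: subtract (y)·g_2 from y**2 - 4*x - y - 2 → -4*x + y - 2
  leading term x: subtract (-4)·g_1 from -4*x + y - 2 → y + 2
  leading term y: subtract (1)·g_2 from y + 2 → 4
  leading term 1: no divisor's leading term divides it; move 4 to the remainder.
  normal form = 4.
The normal form is nonzero, so p ∉ I. Since p minus its normal form lies in I, I + (p) = I + (r) where r = 4; decide whether this ideal is the whole ring.
Here r = 4 is a nonzero constant, hence a unit: 1 ∈ I + (p), the Gröbner basis of I + (p) is {1}, and the enlarged system has no common solution — adjoining p is inconsistent.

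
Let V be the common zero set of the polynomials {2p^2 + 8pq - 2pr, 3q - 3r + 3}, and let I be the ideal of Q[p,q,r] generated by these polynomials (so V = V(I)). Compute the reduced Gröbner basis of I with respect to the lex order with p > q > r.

G = {p^2 + 3pr - 4p, q - r + 1}

f_1 = 2p^2 + 8pq - 2pr, LT = p^2.
f_2 = 3q - 3r + 3, LT = q.

The S-polynomials (S(f_1,f_2)) all reduce to 0 modulo the current basis, so we have a Gröbner basis.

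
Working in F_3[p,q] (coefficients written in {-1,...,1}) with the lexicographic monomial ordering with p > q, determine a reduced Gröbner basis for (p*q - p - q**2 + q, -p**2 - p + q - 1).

G = {p**2 + p - q + 1, p*q - p - q**2 + q, q**3 - q**2 + q - 1}

This is the nonlinear analogue of row-reducing a linear system.

f_1 = p*q - p - q**2 + q, LT = p*q.
f_2 = -p**2 - p + q - 1, LT = p**2.

S(f_1,f_2): lcm = p**2*q. S = -p**2 - p*q**2 + q**2 - q.
  reduce S modulo (f_1, f_2):
  remainder -q**3 + q**2 - q + 1 ≠ 0; add g_3 = -q**3 + q**2 - q + 1 to the basis.

The other S-polynomials (S(f_1,g_3), S(f_2,g_3)) all reduce to 0 modulo the current basis, so we have a Gröbner basis.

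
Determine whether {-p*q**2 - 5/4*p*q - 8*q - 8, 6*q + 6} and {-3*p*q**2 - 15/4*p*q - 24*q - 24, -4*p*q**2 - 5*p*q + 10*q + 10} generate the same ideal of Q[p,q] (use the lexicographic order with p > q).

Yes, the ideals are equal.

Since reduced Gröbner bases are canonical representatives of ideals under a given ordering, it suffices to compute and compare them.
Buchberger on the first generating set:
f_1 = -p*q**2 - 5/4*p*q - 8*q - 8, LT = p*q**2.
f_2 = 6*q + 6, LT = q.

S(f_1,f_2): lcm = p*q**2. S = 1/4*p*q + 8*q + 8.
  reduce S modulo (f_1, f_2):
  remainder -1/4*p ≠ 0; add g_3 = -1/4*p to the basis.

The other S-polynomials (S(f_1,g_3), S(f_2,g_3)) all reduce to 0 modulo the current basis, so we have a Gröbner basis.
Inter-reduce: drop elements whose leading term is divisible by another's, tail-reduce, and make monic.
Reduced Gröbner basis: {p, q + 1}.

Buchberger on the second generating set:
h_1 = -3*p*q**2 - 15/4*p*q - 24*q - 24, LT = p*q**2.
h_2 = -4*p*q**2 - 5*p*q + 10*q + 10, LT = p*q**2.

S(h_1,h_2): lcm = p*q**2. S = 21/2*q + 21/2.
  reduce S modulo (h_1, h_2):
  remainder 21/2*q + 21/2 ≠ 0; add k_3 = 21/2*q + 21/2 to the basis.

S(h_1,k_3): lcm = p*q**2. S = 1/4*p*q + 8*q + 8.
  reduce S modulo (h_1, h_2, k_3):
  remainder -1/4*p ≠ 0; add k_4 = -1/4*p to the basis.

The other S-polynomials (S(h_2,k_3), S(h_1,k_4), S(h_2,k_4), S(k_3,k_4)) all reduce to 0 modulo the current basis, so we have a Gröbner basis.
Inter-reduce: drop elements whose leading term is divisible by another's, tail-reduce, and make monic.
Reduced Gröbner basis: {p, q + 1}.

These coincide, so the ideals are equal.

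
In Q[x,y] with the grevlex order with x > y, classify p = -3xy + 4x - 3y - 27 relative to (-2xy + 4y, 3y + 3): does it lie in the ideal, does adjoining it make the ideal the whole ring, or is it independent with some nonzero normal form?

Adjoining -3xy + 4x - 3y - 27 makes the ideal the whole ring: the system is inconsistent.

First compute the reduced Gröbner basis of I by Buchberger's algorithm.
f_1 = -2xy + 4y, LT = xy.
f_2 = 3y + 3, LT = y.

S(f_1,f_2): lcm = xy. S = -x - 2y.
  leading term x: no divisor's leading term divides it; move -x to the remainder.
  leading term y: subtract (-2/3)·f_2 from -2y → 2
  leading term 1: no divisor's leading term divides it; move 2 to the remainder.
  remainder -x + 2 ≠ 0; add h_3 = -x + 2 to the basis.

The other S-polynomials (S(f_1,h_3), S(f_2,h_3)) all reduce to 0 modulo the current basis, so we have a Gröbner basis.
Inter-reduce: drop elements whose leading term is divisible by another's, tail-reduce, and make monic.
Reduced Gröbner basis: {x - 2, y + 1}.
Label its elements g_1 = x - 2, g_2 = y + 1.

Reduce p = -3xy + 4x - 3y - 27 modulo G:
  leading term xy: subtract (-3y)·g_1 from -3xy + 4x - 3y - 27 → 4x - 9y - 27
  leading term x: subtract (4)·g_1 from 4x - 9y - 27 → -9y - 19
  leading term y: subtract (-9)·g_2 from -9y - 19 → -10
  leading term 1: no divisor's leading term divides it; move -10 to the remainder.
  normal form = -10.
The normal form is nonzero, so p ∉ I. Since p minus its normal form lies in I, I + (p) = I + (r) where r = -10; decide whether this ideal is the whole ring.
Here r = -10 is a nonzero constant, hence a unit: 1 ∈ I + (p), the Gröbner basis of I + (p) is {1}, and the enlarged system has no common solution — adjoining p is inconsistent.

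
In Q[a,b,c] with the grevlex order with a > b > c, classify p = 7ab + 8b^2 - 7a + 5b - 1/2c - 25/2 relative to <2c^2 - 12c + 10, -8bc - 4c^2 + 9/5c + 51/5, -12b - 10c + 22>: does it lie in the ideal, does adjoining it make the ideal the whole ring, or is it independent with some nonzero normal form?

First compute the reduced Gröbner basis of I by Buchberger's algorithm.
f_1 = 2c^2 - 12c + 10, LT = c^2.
f_2 = -8bc - 4c^2 + 9/5c + 51/5, LT = bc.
f_3 = -12b - 10c + 22, LT = b.

S(f_1,f_2): lcm = bc^2. S = -1/2c^3 - 6bc + 9/40c^2 + 5b + 51/40c.
  leading term c^3: subtract (-1/4c)·f_1 from -1/2c^3 - 6bc + 9/40c^2 + 5b + 51/40c → -6bc - 111/40c^2 + 5b + 151/40c
  leading term bc: subtract (3/4)·f_2 from -6bc - 111/40c^2 + 5b + 151/40c → 9/40c^2 + 5b + 97/40c - 153/20
  leading term c^2: subtract (9/80)·f_1 from 9/40c^2 + 5b + 97/40c - 153/20 → 5b + 151/40c - 351/40
  leading term b: subtract (-5/12)·f_3 from 5b + 151/40c - 351/40 → -47/120c + 47/120
  leading term c: no divisor's leading term divides it; move -47/120c to the remainder.
  leading term 1: no divisor's leading term divides it; move 47/120 to the remainder.
  remainder -47/120c + 47/120 ≠ 0; add h_4 = -47/120c + 47/120 to the basis.

The other S-polynomials (S(f_1,f_3), S(f_2,f_3), S(f_1,h_4), S(f_2,h_4), S(f_3,h_4)) all reduce to 0 modulo the current basis, so we have a Gröbner basis.
Inter-reduce: drop elements whose leading term is divisible by another's, tail-reduce, and make monic.
Reduced Gröbner basis: {b - 1, c - 1}.
Label its elements g_1 = b - 1, g_2 = c - 1.

Reduce p = 7ab + 8b^2 - 7a + 5b - 1/2c - 25/2 modulo G:
  leading term ab: subtract (7a)·g_1 from 7ab + 8b^2 - 7a + 5b - 1/2c - 25/2 → 8b^2 + 5b - 1/2c - 25/2
  leading term b^2: subtract (8b)·g_1 from 8b^2 + 5b - 1/2c - 25/2 → 13b - 1/2c - 25/2
  leading term b: subtract (13)·g_1 from 13b - 1/2c - 25/2 → -1/2c + 1/2
  leading term c: subtract (-1/2)·g_2 from -1/2c + 1/2 → 0
  normal form = 0.
Since the normal form is 0, p ∈ I.

7ab + 8b^2 - 7a + 5b - 1/2c - 25/2 lies in I (it reduces to 0).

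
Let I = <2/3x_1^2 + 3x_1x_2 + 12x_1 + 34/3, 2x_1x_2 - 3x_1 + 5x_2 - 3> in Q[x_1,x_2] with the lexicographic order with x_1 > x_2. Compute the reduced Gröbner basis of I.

G = {x_1 + 5x_2^2 + 20/3x_2 + 1, x_2^3 - 1/6x_2^2 - 23/10x_2}

f_1 = 2/3x_1^2 + 3x_1x_2 + 12x_1 + 34/3, LT = x_1^2.
f_2 = 2x_1x_2 - 3x_1 + 5x_2 - 3, LT = x_1x_2.

S(f_1,f_2): lcm = x_1^2x_2. S = 3/2x_1^2 + 9/2x_1x_2^2 + 31/2x_1x_2 + 3/2x_1 + 17x_2.
  leading term x_1^2: subtract (9/4)·f_1 from 3/2x_1^2 + 9/2x_1x_2^2 + 31/2x_1x_2 + 3/2x_1 + 17x_2 → 9/2x_1x_2^2 + 35/4x_1x_2 - 51/2x_1 + 17x_2 - 51/2
  leading term x_1x_2^2: subtract (9/4x_2)·f_2 from 9/2x_1x_2^2 + 35/4x_1x_2 - 51/2x_1 + 17x_2 - 51/2 → 31/2x_1x_2 - 51/2x_1 - 45/4x_2^2 + 95/4x_2 - 51/2
  leading term x_1x_2: subtract (31/4)·f_2 from 31/2x_1x_2 - 51/2x_1 - 45/4x_2^2 + 95/4x_2 - 51/2 → -9/4x_1 - 45/4x_2^2 - 15x_2 - 9/4
  leading term x_1: no divisor's leading term divides it; move -9/4x_1 to the remainder.
  leading term x_2^2: no divisor's leading term divides it; move -45/4x_2^2 to the remainder.
  leading term x_2: no divisor's leading term divides it; move -15x_2 to the remainder.
  leading term 1: no divisor's leading term divides it; move -9/4 to the remainder.
  remainder -9/4x_1 - 45/4x_2^2 - 15x_2 - 9/4 ≠ 0; add g_3 = -9/4x_1 - 45/4x_2^2 - 15x_2 - 9/4 to the basis.

S(f_2,g_3): lcm = x_1x_2. S = -3/2x_1 - 5x_2^3 - 20/3x_2^2 + 3/2x_2 - 3/2.
  leading term x_1: subtract (2/3)·g_3 from -3/2x_1 - 5x_2^3 - 20/3x_2^2 + 3/2x_2 - 3/2 → -5x_2^3 + 5/6x_2^2 + 23/2x_2
  leading term x_2^3: no divisor's leading term divides it; move -5x_2^3 to the remainder.
  leading term x_2^2: no divisor's leading term divides it; move 5/6x_2^2 to the remainder.
  leading term x_2: no divisor's leading term divides it; move 23/2x_2 to the remainder.
  remainder -5x_2^3 + 5/6x_2^2 + 23/2x_2 ≠ 0; add g_4 = -5x_2^3 + 5/6x_2^2 + 23/2x_2 to the basis.

The other S-polynomials (S(f_1,g_3), S(f_1,g_4), S(f_2,g_4), S(g_3,g_4)) all reduce to 0 modulo the current basis, so we have a Gröbner basis.
Inter-reduce: drop elements whose leading term is divisible by another's, tail-reduce, and make monic.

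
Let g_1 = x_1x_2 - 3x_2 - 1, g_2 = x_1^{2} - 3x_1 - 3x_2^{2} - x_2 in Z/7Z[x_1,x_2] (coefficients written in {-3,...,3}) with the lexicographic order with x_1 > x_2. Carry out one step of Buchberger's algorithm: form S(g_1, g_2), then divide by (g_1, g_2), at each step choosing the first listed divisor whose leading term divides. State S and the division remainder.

S(g_1, g_2) = -x_1 + 3x_2^{3} + x_2^{2}; remainder on division = -x_1 + 3x_2^{3} + x_2^{2}.

lcm(LM(g_1), LM(g_2)) = x_1^{2}x_2.
S = (lcm/LT(g_1))·g_1 − (lcm/LT(g_2))·g_2 = -x_1 + 3x_2^{3} + x_2^{2}.
Reduce S modulo (g_1, g_2) in that order:
  leading term x_1: no divisor's leading term divides it; move -x_1 to the remainder.
  leading term x_2^{3}: no divisor's leading term divides it; move 3x_2^{3} to the remainder.
  leading term x_2^{2}: no divisor's leading term divides it; move x_2^{2} to the remainder.
The remainder -x_1 + 3x_2^{3} + x_2^{2} is nonzero, so it would be added as the next basis element.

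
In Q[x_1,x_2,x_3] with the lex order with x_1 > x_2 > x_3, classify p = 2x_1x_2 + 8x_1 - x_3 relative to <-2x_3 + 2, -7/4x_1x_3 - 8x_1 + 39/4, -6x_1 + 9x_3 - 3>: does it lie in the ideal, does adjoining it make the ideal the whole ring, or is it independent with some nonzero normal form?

2x_1x_2 + 8x_1 - x_3 is independent of I; its normal form modulo I is 2x_2 + 7.

First compute the reduced Gröbner basis of I by Buchberger's algorithm.
f_1 = -2x_3 + 2, LT = x_3.
f_2 = -7/4x_1x_3 - 8x_1 + 39/4, LT = x_1x_3.
f_3 = -6x_1 + 9x_3 - 3, LT = x_1.

S(f_1,f_2): lcm = x_1x_3. S = -39/7x_1 + 39/7.
  leading term x_1: subtract (13/14)·f_3 from -39/7x_1 + 39/7 → -117/14x_3 + 117/14
  leading term x_3: subtract (117/28)·f_1 from -117/14x_3 + 117/14 → 0
  remainder 0.

S(f_1,f_3): leading monomials are coprime, so the S-polynomial reduces to 0 (Buchberger's first criterion).
S(f_2,f_3): lcm = x_1x_3. S = 32/7x_1 + 3/2x_3^2 - 1/2x_3 - 39/7.
  leading term x_1: subtract (-16/21)·f_3 from 32/7x_1 + 3/2x_3^2 - 1/2x_3 - 39/7 → 3/2x_3^2 + 89/14x_3 - 55/7
  leading term x_3^2: subtract (-3/4x_3)·f_1 from 3/2x_3^2 + 89/14x_3 - 55/7 → 55/7x_3 - 55/7
  leading term x_3: subtract (-55/14)·f_1 from 55/7x_3 - 55/7 → 0
  remainder 0.

Every S-polynomial of the final basis reduces to 0, so we have a Gröbner basis.
Inter-reduce: drop elements whose leading term is divisible by another's, tail-reduce, and make monic.
Reduced Gröbner basis: {x_1 - 1, x_3 - 1}.
Label its elements g_1 = x_1 - 1, g_2 = x_3 - 1.

Reduce p = 2x_1x_2 + 8x_1 - x_3 modulo G:
  leading term x_1x_2: subtract (2x_2)·g_1 from 2x_1x_2 + 8x_1 - x_3 → 8x_1 + 2x_2 - x_3
  leading term x_1: subtract (8)·g_1 from 8x_1 + 2x_2 - x_3 → 2x_2 - x_3 + 8
  leading term x_2: no divisor's leading term divides it; move 2x_2 to the remainder.
  leading term x_3: subtract (-1)·g_2 from -x_3 + 8 → 7
  leading term 1: no divisor's leading term divides it; move 7 to the remainder.
  normal form = 2x_2 + 7.
The normal form is nonzero, so p ∉ I. Since p minus its normal form lies in I, I + (p) = I + (r) where r = 2x_2 + 7; decide whether this ideal is the whole ring.
Run Buchberger on G together with r (pairs among the g_i already reduce to 0 since G is a Gröbner basis):
g_1 = x_1 - 1, LT = x_1.
g_2 = x_3 - 1, LT = x_3.
r = 2x_2 + 7, LT = x_2.

S(g_1,g_2): leading monomials are coprime, so the S-polynomial reduces to 0 (Buchberger's first criterion).
S(g_1,r): leading monomials are coprime, so the S-polynomial reduces to 0 (Buchberger's first criterion).
S(g_2,r): leading monomials are coprime, so the S-polynomial reduces to 0 (Buchberger's first criterion).
Every S-polynomial of the final basis reduces to 0, so we have a Gröbner basis.
Inter-reduce: drop elements whose leading term is divisible by another's, tail-reduce, and make monic.
Reduced Gröbner basis: {x_1 - 1, x_2 + 7/2, x_3 - 1}.
The reduced Gröbner basis of I + (p) is {x_1 - 1, x_2 + 7/2, x_3 - 1} ≠ {1}, a proper ideal, so the enlarged system stays consistent: p is independent of I, with normal form 2x_2 + 7.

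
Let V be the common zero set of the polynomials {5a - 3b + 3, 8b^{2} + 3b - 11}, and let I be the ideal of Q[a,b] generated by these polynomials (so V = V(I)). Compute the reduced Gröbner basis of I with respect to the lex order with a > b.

G = {a - \tfrac{3}{5}b + \tfrac{3}{5}, b^{2} + \tfrac{3}{8}b - \tfrac{11}{8}}

f_1 = 5a - 3b + 3, LT = a.
f_2 = 8b^{2} + 3b - 11, LT = b^{2}.

S(f_1,f_2): leading monomials are coprime, so the S-polynomial reduces to 0 (Buchberger's first criterion).
Every S-polynomial of the final basis reduces to 0, so we have a Gröbner basis.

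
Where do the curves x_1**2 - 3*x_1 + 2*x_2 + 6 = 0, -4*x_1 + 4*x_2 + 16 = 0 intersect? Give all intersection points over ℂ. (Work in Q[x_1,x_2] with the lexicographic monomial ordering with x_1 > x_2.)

{(-1, -5), (2, -2)}

Compute a lex Gröbner basis by Buchberger's algorithm.
f_1 = x_1**2 - 3*x_1 + 2*x_2 + 6, LT = x_1**2.
f_2 = -4*x_1 + 4*x_2 + 16, LT = x_1.

S(f_1,f_2): lcm = x_1**2. S = x_1*x_2 + x_1 + 2*x_2 + 6.
  reduce S modulo (f_1, f_2):
  remainder x_2**2 + 7*x_2 + 10 ≠ 0; add h_3 = x_2**2 + 7*x_2 + 10 to the basis.

The other S-polynomials (S(f_1,h_3), S(f_2,h_3)) all reduce to 0 modulo the current basis, so we have a Gröbner basis.
Inter-reduce: drop elements whose leading term is divisible by another's, tail-reduce, and make monic.
Reduced Gröbner basis: {x_1 - x_2 - 4, x_2**2 + 7*x_2 + 10}.

The lex basis is triangular: the last element involves only x_2. Solving x_2**2 + 7*x_2 + 10 = 0 gives x_2 ∈ {-5, -2}; substituting each value into the earlier elements determines the remaining variables.
  x_2 = -5: the earlier basis element becomes x_1 + 1 = 0, giving x_1 = -1 — point (-1, -5).
  x_2 = -2: the earlier basis element becomes x_1 - 2 = 0, giving x_1 = 2 — point (2, -2).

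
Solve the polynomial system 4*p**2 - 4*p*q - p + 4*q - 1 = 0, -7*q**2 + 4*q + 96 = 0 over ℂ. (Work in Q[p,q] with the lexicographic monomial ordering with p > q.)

Compute a lex Gröbner basis by Buchberger's algorithm.
f_1 = 4*p**2 - 4*p*q - p + 4*q - 1, LT = p**2.
f_2 = -7*q**2 + 4*q + 96, LT = q**2.

S(f_1,f_2): leading monomials are coprime, so the S-polynomial reduces to 0 (Buchberger's first criterion).
Every S-polynomial of the final basis reduces to 0, so we have a Gröbner basis.
Inter-reduce: drop elements whose leading term is divisible by another's, tail-reduce, and make monic.
Reduced Gröbner basis: {p**2 - p*q - 1/4*p + q - 1/4, q**2 - 4/7*q - 96/7}.

The lex basis is triangular: the last element involves only q. Solving q**2 - 4/7*q - 96/7 = 0 gives q ∈ {-24/7, 4}; substituting each value into the earlier elements determines the remaining variables.
  q = -24/7: the earlier basis element becomes p**2 + 89/28*p - 103/28 = 0, giving p = -89/56 + sqrt(19457)/56, -sqrt(19457)/56 - 89/56 — points (-89/56 + sqrt(19457)/56, -24/7), (-sqrt(19457)/56 - 89/56, -24/7).
  q = 4: the earlier basis element becomes p**2 - 17/4*p + 15/4 = 0, giving p = 5/4, 3 — points (5/4, 4), (3, 4).
Each listed point satisfies every original equation (direct substitution).

{(-89/56 + sqrt(19457)/56, -24/7), (-sqrt(19457)/56 - 89/56, -24/7), (5/4, 4), (3, 4)}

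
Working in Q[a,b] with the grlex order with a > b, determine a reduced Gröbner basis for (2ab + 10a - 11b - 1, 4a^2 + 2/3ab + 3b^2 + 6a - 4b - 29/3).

G = {b^3 + 44/9b^2 - 36a + 374/9b - 103/9, a^2 + 3/4b^2 + 2/3a - 1/12b - 7/3, ab + 5a - 11/2b - 1/2}

f_1 = 2ab + 10a - 11b - 1, LT = ab.
f_2 = 4a^2 + 2/3ab + 3b^2 + 6a - 4b - 29/3, LT = a^2.

S(f_1,f_2): lcm = a^2b. S = -1/6ab^2 - 3/4b^3 + 5a^2 - 7ab + b^2 - 1/2a + 29/12b.
  leading term ab^2: subtract (-1/12b)·f_1 from -1/6ab^2 - 3/4b^3 + 5a^2 - 7ab + b^2 - 1/2a + 29/12b → -3/4b^3 + 5a^2 - 37/6ab + 1/12b^2 - 1/2a + 7/3b
  leading term b^3: no divisor's leading term divides it; move -3/4b^3 to the remainder.
  leading term a^2: subtract (5/4)·f_2 from 5a^2 - 37/6ab + 1/12b^2 - 1/2a + 7/3b → -7ab - 11/3b^2 - 8a + 22/3b + 145/12
  leading term ab: subtract (-7/2)·f_1 from -7ab - 11/3b^2 - 8a + 22/3b + 145/12 → -11/3b^2 + 27a - 187/6b + 103/12
  leading term b^2: no divisor's leading term divides it; move -11/3b^2 to the remainder.
  leading term a: no divisor's leading term divides it; move 27a to the remainder.
  leading term b: no divisor's leading term divides it; move -187/6b to the remainder.
  leading term 1: no divisor's leading term divides it; move 103/12 to the remainder.
  remainder -3/4b^3 - 11/3b^2 + 27a - 187/6b + 103/12 ≠ 0; add g_3 = -3/4b^3 - 11/3b^2 + 27a - 187/6b + 103/12 to the basis.

The other S-polynomials (S(f_1,g_3), S(f_2,g_3)) all reduce to 0 modulo the current basis, so we have a Gröbner basis.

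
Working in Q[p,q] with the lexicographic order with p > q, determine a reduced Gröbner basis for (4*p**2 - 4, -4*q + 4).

f_1 = 4*p**2 - 4, LT = p**2.
f_2 = -4*q + 4, LT = q.

The S-polynomials (S(f_1,f_2)) all reduce to 0 modulo the current basis, so we have a Gröbner basis.

G = {p**2 - 1, q - 1}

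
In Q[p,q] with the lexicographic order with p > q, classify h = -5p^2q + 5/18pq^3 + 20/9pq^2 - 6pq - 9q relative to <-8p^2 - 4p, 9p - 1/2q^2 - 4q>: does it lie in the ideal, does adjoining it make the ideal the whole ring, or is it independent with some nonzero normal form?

First compute the reduced Gröbner basis of I by Buchberger's algorithm.
f_1 = -8p^2 - 4p, LT = p^2.
f_2 = 9p - 1/2q^2 - 4q, LT = p.

S(f_1,f_2): lcm = p^2. S = 1/18pq^2 + 4/9pq + 1/2p.
  leading term pq^2: subtract (1/162q^2)·f_2 from 1/18pq^2 + 4/9pq + 1/2p → 4/9pq + 1/2p + 1/324q^4 + 2/81q^3
  leading term pq: subtract (4/81q)·f_2 from 4/9pq + 1/2p + 1/324q^4 + 2/81q^3 → 1/2p + 1/324q^4 + 4/81q^3 + 16/81q^2
  leading term p: subtract (1/18)·f_2 from 1/2p + 1/324q^4 + 4/81q^3 + 16/81q^2 → 1/324q^4 + 4/81q^3 + 73/324q^2 + 2/9q
  leading term q^4: no divisor's leading term divides it; move 1/324q^4 to the remainder.
  leading term q^3: no divisor's leading term divides it; move 4/81q^3 to the remainder.
  leading term q^2: no divisor's leading term divides it; move 73/324q^2 to the remainder.
  leading term q: no divisor's leading term divides it; move 2/9q to the remainder.
  remainder 1/324q^4 + 4/81q^3 + 73/324q^2 + 2/9q ≠ 0; add k_3 = 1/324q^4 + 4/81q^3 + 73/324q^2 + 2/9q to the basis.

The other S-polynomials (S(f_1,k_3), S(f_2,k_3)) all reduce to 0 modulo the current basis, so we have a Gröbner basis.
Inter-reduce: drop elements whose leading term is divisible by another's, tail-reduce, and make monic.
Reduced Gröbner basis: {p - 1/18q^2 - 4/9q, q^4 + 16q^3 + 73q^2 + 72q}.
Label its elements g_1 = p - 1/18q^2 - 4/9q, g_2 = q^4 + 16q^3 + 73q^2 + 72q.

Reduce h = -5p^2q + 5/18pq^3 + 20/9pq^2 - 6pq - 9q modulo G:
  leading term p^2q: subtract (-5pq)·g_1 from -5p^2q + 5/18pq^3 + 20/9pq^2 - 6pq - 9q → -6pq - 9q
  leading term pq: subtract (-6q)·g_1 from -6pq - 9q → -1/3q^3 - 8/3q^2 - 9q
  leading term q^3: no divisor's leading term divides it; move -1/3q^3 to the remainder.
  leading term q^2: no divisor's leading term divides it; move -8/3q^2 to the remainder.
  leading term q: no divisor's leading term divides it; move -9q to the remainder.
  normal form = -1/3q^3 - 8/3q^2 - 9q.
The normal form is nonzero, so h ∉ I. Since h minus its normal form lies in I, I + (h) = I + (r) where r = -1/3q^3 - 8/3q^2 - 9q; decide whether this ideal is the whole ring.
Run Buchberger on G together with r (pairs among the g_i already reduce to 0 since G is a Gröbner basis):
g_1 = p - 1/18q^2 - 4/9q, LT = p.
g_2 = q^4 + 16q^3 + 73q^2 + 72q, LT = q^4.
r = -1/3q^3 - 8/3q^2 - 9q, LT = q^3.

S(g_2,r): lcm = q^4. S = 8q^3 + 46q^2 + 72q.
  leading term q^3: subtract (-24)·r from 8q^3 + 46q^2 + 72q → -18q^2 - 144q
  leading term q^2: no divisor's leading term divides it; move -18q^2 to the remainder.
  leading term q: no divisor's leading term divides it; move -144q to the remainder.
  remainder -18q^2 - 144q ≠ 0; add m_4 = -18q^2 - 144q to the basis.

S(g_2,m_4): lcm = q^4. S = 8q^3 + 73q^2 + 72q.
  leading term q^3: subtract (-24)·r from 8q^3 + 73q^2 + 72q → 9q^2 - 144q
  leading term q^2: subtract (-1/2)·m_4 from 9q^2 - 144q → -216q
  leading term q: no divisor's leading term divides it; move -216q to the remainder.
  remainder -216q ≠ 0; add m_5 = -216q to the basis.

The other S-polynomials (S(g_1,g_2), S(g_1,r), S(g_1,m_4), S(r,m_4), S(g_1,m_5), S(g_2,m_5), S(r,m_5), S(m_4,m_5)) all reduce to 0 modulo the current basis, so we have a Gröbner basis.
Inter-reduce: drop elements whose leading term is divisible by another's, tail-reduce, and make monic.
Reduced Gröbner basis: {p, q}.
The reduced Gröbner basis of I + (h) is {p, q} ≠ {1}, a proper ideal, so the enlarged system stays consistent: h is independent of I, with normal form -1/3q^3 - 8/3q^2 - 9q.

-5p^2q + 5/18pq^3 + 20/9pq^2 - 6pq - 9q is independent of I; its normal form modulo I is -1/3q^3 - 8/3q^2 - 9q.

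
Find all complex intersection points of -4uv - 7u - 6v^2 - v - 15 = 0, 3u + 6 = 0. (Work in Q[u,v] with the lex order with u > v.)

{(-2, 1/6), (-2, 1)}

Compute a lex Gröbner basis by Buchberger's algorithm.
f_1 = -4uv - 7u - 6v^2 - v - 15, LT = uv.
f_2 = 3u + 6, LT = u.

S(f_1,f_2): lcm = uv. S = 7/4u + 3/2v^2 - 7/4v + 15/4.
  leading term u: subtract (7/12)·f_2 from 7/4u + 3/2v^2 - 7/4v + 15/4 → 3/2v^2 - 7/4v + 1/4
  leading term v^2: no divisor's leading term divides it; move 3/2v^2 to the remainder.
  leading term v: no divisor's leading term divides it; move -7/4v to the remainder.
  leading term 1: no divisor's leading term divides it; move 1/4 to the remainder.
  remainder 3/2v^2 - 7/4v + 1/4 ≠ 0; add h_3 = 3/2v^2 - 7/4v + 1/4 to the basis.

The other S-polynomials (S(f_1,h_3), S(f_2,h_3)) all reduce to 0 modulo the current basis, so we have a Gröbner basis.
Inter-reduce: drop elements whose leading term is divisible by another's, tail-reduce, and make monic.
Reduced Gröbner basis: {u + 2, v^2 - 7/6v + 1/6}.

Elimination: the polynomial v^2 - 7/6v + 1/6 lies in the elimination ideal for v, so v ∈ {1/6, 1}. For each such v, the remaining basis elements (now univariate) give the rest of the solution.
  v = 1/6: the earlier basis element becomes u + 2 = 0, giving u = -2 — point (-2, 1/6).
  v = 1: the earlier basis element becomes u + 2 = 0, giving u = -2 — point (-2, 1).
Substituting each solution back into the original system confirms all equations vanish.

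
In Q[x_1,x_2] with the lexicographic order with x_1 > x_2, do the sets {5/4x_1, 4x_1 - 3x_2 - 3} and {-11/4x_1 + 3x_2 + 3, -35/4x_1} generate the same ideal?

Yes, the ideals are equal.

Equality of ideals is decidable: compute both reduced Gröbner bases (unique for the ordering) and check whether they agree.
Buchberger on the first generating set:
f_1 = 5/4x_1, LT = x_1.
f_2 = 4x_1 - 3x_2 - 3, LT = x_1.

S(f_1,f_2): lcm = x_1. S = 3/4x_2 + 3/4.
  leading term x_2: no divisor's leading term divides it; move 3/4x_2 to the remainder.
  leading term 1: no divisor's leading term divides it; move 3/4 to the remainder.
  remainder 3/4x_2 + 3/4 ≠ 0; add g_3 = 3/4x_2 + 3/4 to the basis.

S(f_1,g_3): leading monomials are coprime, so the S-polynomial reduces to 0 (Buchberger's first criterion).
S(f_2,g_3): leading monomials are coprime, so the S-polynomial reduces to 0 (Buchberger's first criterion).
Every S-polynomial of the final basis reduces to 0, so we have a Gröbner basis.
Inter-reduce: drop elements whose leading term is divisible by another's, tail-reduce, and make monic.
Reduced Gröbner basis: {x_1, x_2 + 1}.

Buchberger on the second generating set:
h_1 = -11/4x_1 + 3x_2 + 3, LT = x_1.
h_2 = -35/4x_1, LT = x_1.

S(h_1,h_2): lcm = x_1. S = -12/11x_2 - 12/11.
  leading term x_2: no divisor's leading term divides it; move -12/11x_2 to the remainder.
  leading term 1: no divisor's leading term divides it; move -12/11 to the remainder.
  remainder -12/11x_2 - 12/11 ≠ 0; add k_3 = -12/11x_2 - 12/11 to the basis.

S(h_1,k_3): leading monomials are coprime, so the S-polynomial reduces to 0 (Buchberger's first criterion).
S(h_2,k_3): leading monomials are coprime, so the S-polynomial reduces to 0 (Buchberger's first criterion).
Every S-polynomial of the final basis reduces to 0, so we have a Gröbner basis.
Inter-reduce: drop elements whose leading term is divisible by another's, tail-reduce, and make monic.
Reduced Gröbner basis: {x_1, x_2 + 1}.

The two bases agree; hence the ideals are identical.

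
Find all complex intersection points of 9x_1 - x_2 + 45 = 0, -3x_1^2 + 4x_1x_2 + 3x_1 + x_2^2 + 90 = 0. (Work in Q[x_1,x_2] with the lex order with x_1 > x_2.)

Compute a lex Gröbner basis by Buchberger's algorithm.
f_1 = 9x_1 - x_2 + 45, LT = x_1.
f_2 = -3x_1^2 + 4x_1x_2 + 3x_1 + x_2^2 + 90, LT = x_1^2.

S(f_1,f_2): lcm = x_1^2. S = 11/9x_1x_2 + 6x_1 + 1/3x_2^2 + 30.
  leading term x_1x_2: subtract (11/81x_2)·f_1 from 11/9x_1x_2 + 6x_1 + 1/3x_2^2 + 30 → 6x_1 + 38/81x_2^2 - 55/9x_2 + 30
  leading term x_1: subtract (2/3)·f_1 from 6x_1 + 38/81x_2^2 - 55/9x_2 + 30 → 38/81x_2^2 - 49/9x_2
  leading term x_2^2: no divisor's leading term divides it; move 38/81x_2^2 to the remainder.
  leading term x_2: no divisor's leading term divides it; move -49/9x_2 to the remainder.
  remainder 38/81x_2^2 - 49/9x_2 ≠ 0; add h_3 = 38/81x_2^2 - 49/9x_2 to the basis.

The other S-polynomials (S(f_1,h_3), S(f_2,h_3)) all reduce to 0 modulo the current basis, so we have a Gröbner basis.
Inter-reduce: drop elements whose leading term is divisible by another's, tail-reduce, and make monic.
Reduced Gröbner basis: {x_1 - 1/9x_2 + 5, x_2^2 - 441/38x_2}.

A lex Gröbner basis eliminates variables successively. Here x_2^2 - 441/38x_2 depends only on x_2, with roots {0, 441/38}; lifting each root through the earlier basis elements recovers the full solutions.
  x_2 = 0: the earlier basis element becomes x_1 + 5 = 0, giving x_1 = -5 — point (-5, 0).
  x_2 = 441/38: the earlier basis element becomes x_1 + 141/38 = 0, giving x_1 = -141/38 — point (-141/38, 441/38).
Check: every point annihilates each of the original generators.

{(-5, 0), (-141/38, 441/38)}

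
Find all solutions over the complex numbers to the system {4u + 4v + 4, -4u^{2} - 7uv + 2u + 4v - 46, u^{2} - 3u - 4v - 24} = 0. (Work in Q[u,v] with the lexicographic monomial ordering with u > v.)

Compute a lex Gröbner basis by Buchberger's algorithm.
f_1 = 4u + 4v + 4, LT = u.
f_2 = -4u^{2} - 7uv + 2u + 4v - 46, LT = u^{2}.
f_3 = u^{2} - 3u - 4v - 24, LT = u^{2}.

S(f_1,f_2): lcm = u^{2}. S = -\tfrac{3}{4}uv + \tfrac{3}{2}u + v - \tfrac{23}{2}.
  reduce S modulo (f_1, f_2, f_3):
  remainder \tfrac{3}{4}v^{2} + \tfrac{1}{4}v - 13 ≠ 0; add h_4 = \tfrac{3}{4}v^{2} + \tfrac{1}{4}v - 13 to the basis.

S(f_1,f_3): lcm = u^{2}. S = uv + 4u + 4v + 24.
  reduce S modulo (f_1, f_2, f_3, h_4):
  remainder -\tfrac{2}{3}v + \tfrac{8}{3} ≠ 0; add h_5 = -\tfrac{2}{3}v + \tfrac{8}{3} to the basis.

The other S-polynomials (S(f_2,f_3), S(f_1,h_4), S(f_2,h_4), S(f_3,h_4), S(f_1,h_5), S(f_2,h_5), S(f_3,h_5), S(h_4,h_5)) all reduce to 0 modulo the current basis, so we have a Gröbner basis.
Inter-reduce: drop elements whose leading term is divisible by another's, tail-reduce, and make monic.
Reduced Gröbner basis: {u + 5, v - 4}.

From the last basis element, v - 4 = 0, so v takes values in {4}. Each choice, substituted upward through the basis, yields the corresponding point(s) of the solution set.
  v = 4: the earlier basis element becomes u + 5 = 0, giving u = -5 — point (-5, 4).

{(-5, 4)}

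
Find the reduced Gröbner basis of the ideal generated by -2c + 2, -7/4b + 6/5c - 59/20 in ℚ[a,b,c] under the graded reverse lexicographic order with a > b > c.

Buchberger's algorithm terminates because the ascending chain of leading-term ideals stabilizes.

f_1 = -2c + 2, LT = c.
f_2 = -7/4b + 6/5c - 59/20, LT = b.

The S-polynomials (S(f_1,f_2)) all reduce to 0 modulo the current basis, so we have a Gröbner basis.

G = {b + 1, c - 1}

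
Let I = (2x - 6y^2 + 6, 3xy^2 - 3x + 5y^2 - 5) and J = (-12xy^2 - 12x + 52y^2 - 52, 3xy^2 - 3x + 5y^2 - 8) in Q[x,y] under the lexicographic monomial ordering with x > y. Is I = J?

No, the ideals differ.

Equality of ideals is decidable: compute both reduced Gröbner bases (unique for the ordering) and check whether they agree.
Buchberger on the first generating set:
f_1 = 2x - 6y^2 + 6, LT = x.
f_2 = 3xy^2 - 3x + 5y^2 - 5, LT = xy^2.

S(f_1,f_2): lcm = xy^2. S = x - 3y^4 + 4/3y^2 + 5/3.
  leading term x: subtract (1/2)·f_1 from x - 3y^4 + 4/3y^2 + 5/3 → -3y^4 + 13/3y^2 - 4/3
  leading term y^4: no divisor's leading term divides it; move -3y^4 to the remainder.
  leading term y^2: no divisor's leading term divides it; move 13/3y^2 to the remainder.
  leading term 1: no divisor's leading term divides it; move -4/3 to the remainder.
  remainder -3y^4 + 13/3y^2 - 4/3 ≠ 0; add g_3 = -3y^4 + 13/3y^2 - 4/3 to the basis.

The other S-polynomials (S(f_1,g_3), S(f_2,g_3)) all reduce to 0 modulo the current basis, so we have a Gröbner basis.
Inter-reduce: drop elements whose leading term is divisible by another's, tail-reduce, and make monic.
Reduced Gröbner basis: {x - 3y^2 + 3, y^4 - 13/9y^2 + 4/9}.

Buchberger on the second generating set:
h_1 = -12xy^2 - 12x + 52y^2 - 52, LT = xy^2.
h_2 = 3xy^2 - 3x + 5y^2 - 8, LT = xy^2.

S(h_1,h_2): lcm = xy^2. S = 2x - 6y^2 + 7.
  leading term x: no divisor's leading term divides it; move 2x to the remainder.
  leading term y^2: no divisor's leading term divides it; move -6y^2 to the remainder.
  leading term 1: no divisor's leading term divides it; move 7 to the remainder.
  remainder 2x - 6y^2 + 7 ≠ 0; add k_3 = 2x - 6y^2 + 7 to the basis.

S(h_1,k_3): lcm = xy^2. S = x + 3y^4 - 47/6y^2 + 13/3.
  leading term x: subtract (1/2)·k_3 from x + 3y^4 - 47/6y^2 + 13/3 → 3y^4 - 29/6y^2 + 5/6
  leading term y^4: no divisor's leading term divides it; move 3y^4 to the remainder.
  leading term y^2: no divisor's leading term divides it; move -29/6y^2 to the remainder.
  leading term 1: no divisor's leading term divides it; move 5/6 to the remainder.
  remainder 3y^4 - 29/6y^2 + 5/6 ≠ 0; add k_4 = 3y^4 - 29/6y^2 + 5/6 to the basis.

The other S-polynomials (S(h_2,k_3), S(h_1,k_4), S(h_2,k_4), S(k_3,k_4)) all reduce to 0 modulo the current basis, so we have a Gröbner basis.
Inter-reduce: drop elements whose leading term is divisible by another's, tail-reduce, and make monic.
Reduced Gröbner basis: {x - 3y^2 + 7/2, y^4 - 29/18y^2 + 5/18}.

The bases are distinct; the ideals are different.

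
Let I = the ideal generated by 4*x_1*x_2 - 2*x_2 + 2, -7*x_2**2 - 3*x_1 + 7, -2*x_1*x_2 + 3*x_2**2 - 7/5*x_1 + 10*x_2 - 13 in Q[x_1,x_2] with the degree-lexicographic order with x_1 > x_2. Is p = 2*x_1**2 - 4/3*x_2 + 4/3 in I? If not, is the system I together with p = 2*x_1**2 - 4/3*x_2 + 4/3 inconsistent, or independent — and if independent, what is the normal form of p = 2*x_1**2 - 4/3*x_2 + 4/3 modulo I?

2*x_1**2 - 4/3*x_2 + 4/3 lies in I (it reduces to 0).

First compute the reduced Gröbner basis of I by Buchberger's algorithm.
f_1 = 4*x_1*x_2 - 2*x_2 + 2, LT = x_1*x_2.
f_2 = -7*x_2**2 - 3*x_1 + 7, LT = x_2**2.
f_3 = -2*x_1*x_2 + 3*x_2**2 - 7/5*x_1 + 10*x_2 - 13, LT = x_1*x_2.

S(f_1,f_2): lcm = x_1*x_2**2. S = -3/7*x_1**2 - 1/2*x_2**2 + x_1 + 1/2*x_2.
  leading term x_1**2: no divisor's leading term divides it; move -3/7*x_1**2 to the remainder.
  leading term x_2**2: subtract (1/14)·f_2 from -1/2*x_2**2 + x_1 + 1/2*x_2 → 17/14*x_1 + 1/2*x_2 - 1/2
  leading term x_1: no divisor's leading term divides it; move 17/14*x_1 to the remainder.
  leading term x_2: no divisor's leading term divides it; move 1/2*x_2 to the remainder.
  leading term 1: no divisor's leading term divides it; move -1/2 to the remainder.
  remainder -3/7*x_1**2 + 17/14*x_1 + 1/2*x_2 - 1/2 ≠ 0; add h_4 = -3/7*x_1**2 + 17/14*x_1 + 1/2*x_2 - 1/2 to the basis.

S(f_1,f_3): lcm = x_1*x_2. S = 3/2*x_2**2 - 7/10*x_1 + 9/2*x_2 - 6.
  leading term x_2**2: subtract (-3/14)·f_2 from 3/2*x_2**2 - 7/10*x_1 + 9/2*x_2 - 6 → -47/35*x_1 + 9/2*x_2 - 9/2
  leading term x_1: no divisor's leading term divides it; move -47/35*x_1 to the remainder.
  leading term x_2: no divisor's leading term divides it; move 9/2*x_2 to the remainder.
  leading term 1: no divisor's leading term divides it; move -9/2 to the remainder.
  remainder -47/35*x_1 + 9/2*x_2 - 9/2 ≠ 0; add h_5 = -47/35*x_1 + 9/2*x_2 - 9/2 to the basis.

S(f_2,f_3): lcm = x_1*x_2**2. S = 3/2*x_2**3 + 3/7*x_1**2 - 7/10*x_1*x_2 + 5*x_2**2 - x_1 - 13/2*x_2.
  leading term x_2**3: subtract (-3/14*x_2)·f_2 from 3/2*x_2**3 + 3/7*x_1**2 - 7/10*x_1*x_2 + 5*x_2**2 - x_1 - 13/2*x_2 → 3/7*x_1**2 - 47/35*x_1*x_2 + 5*x_2**2 - x_1 - 5*x_2
  leading term x_1**2: subtract (-1)·h_4 from 3/7*x_1**2 - 47/35*x_1*x_2 + 5*x_2**2 - x_1 - 5*x_2 → -47/35*x_1*x_2 + 5*x_2**2 + 3/14*x_1 - 9/2*x_2 - 1/2
  leading term x_1*x_2: subtract (-47/140)·f_1 from -47/35*x_1*x_2 + 5*x_2**2 + 3/14*x_1 - 9/2*x_2 - 1/2 → 5*x_2**2 + 3/14*x_1 - 181/35*x_2 + 6/35
  leading term x_2**2: subtract (-5/7)·f_2 from 5*x_2**2 + 3/14*x_1 - 181/35*x_2 + 6/35 → -27/14*x_1 - 181/35*x_2 + 181/35
  leading term x_1: subtract (135/94)·h_5 from -27/14*x_1 - 181/35*x_2 + 181/35 → -76553/6580*x_2 + 76553/6580
  leading term x_2: no divisor's leading term divides it; move -76553/6580*x_2 to the remainder.
  leading term 1: no divisor's leading term divides it; move 76553/6580 to the remainder.
  remainder -76553/6580*x_2 + 76553/6580 ≠ 0; add h_6 = -76553/6580*x_2 + 76553/6580 to the basis.

S(f_1,h_4): lcm = x_1**2*x_2. S = 7/3*x_1*x_2 + 7/6*x_2**2 + 1/2*x_1 - 7/6*x_2.
  leading term x_1*x_2: subtract (7/12)·f_1 from 7/3*x_1*x_2 + 7/6*x_2**2 + 1/2*x_1 - 7/6*x_2 → 7/6*x_2**2 + 1/2*x_1 - 7/6
  leading term x_2**2: subtract (-1/6)·f_2 from 7/6*x_2**2 + 1/2*x_1 - 7/6 → 0
  remainder 0.

S(f_2,h_4): leading monomials are coprime, so the S-polynomial reduces to 0 (Buchberger's first criterion).
S(f_3,h_4): lcm = x_1**2*x_2. S = -3/2*x_1*x_2**2 + 7/10*x_1**2 - 13/6*x_1*x_2 + 7/6*x_2**2 + 13/2*x_1 - 7/6*x_2.
  leading term x_1*x_2**2: subtract (-3/8*x_2)·f_1 from -3/2*x_1*x_2**2 + 7/10*x_1**2 - 13/6*x_1*x_2 + 7/6*x_2**2 + 13/2*x_1 - 7/6*x_2 → 7/10*x_1**2 - 13/6*x_1*x_2 + 5/12*x_2**2 + 13/2*x_1 - 5/12*x_2
  leading term x_1**2: subtract (-49/30)·h_4 from 7/10*x_1**2 - 13/6*x_1*x_2 + 5/12*x_2**2 + 13/2*x_1 - 5/12*x_2 → -13/6*x_1*x_2 + 5/12*x_2**2 + 509/60*x_1 + 2/5*x_2 - 49/60
  leading term x_1*x_2: subtract (-13/24)·f_1 from -13/6*x_1*x_2 + 5/12*x_2**2 + 509/60*x_1 + 2/5*x_2 - 49/60 → 5/12*x_2**2 + 509/60*x_1 - 41/60*x_2 + 4/15
  leading term x_2**2: subtract (-5/84)·f_2 from 5/12*x_2**2 + 509/60*x_1 - 41/60*x_2 + 4/15 → 872/105*x_1 - 41/60*x_2 + 41/60
  leading term x_1: subtract (-872/141)·h_5 from 872/105*x_1 - 41/60*x_2 + 41/60 → 76553/2820*x_2 - 76553/2820
  leading term x_2: subtract (-7/3)·h_6 from 76553/2820*x_2 - 76553/2820 → 0
  remainder 0.

S(f_1,h_5): lcm = x_1*x_2. S = 315/94*x_2**2 - 181/47*x_2 + 1/2.
  leading term x_2**2: subtract (-45/94)·f_2 from 315/94*x_2**2 - 181/47*x_2 + 1/2 → -135/94*x_1 - 181/47*x_2 + 181/47
  leading term x_1: subtract (4725/4418)·h_5 from -135/94*x_1 - 181/47*x_2 + 181/47 → -76553/8836*x_2 + 76553/8836
  leading term x_2: subtract (35/47)·h_6 from -76553/8836*x_2 + 76553/8836 → 0
  remainder 0.

S(f_2,h_5): leading monomials are coprime, so the S-polynomial reduces to 0 (Buchberger's first criterion).
S(f_3,h_5): lcm = x_1*x_2. S = 87/47*x_2**2 + 7/10*x_1 - 785/94*x_2 + 13/2.
  leading term x_2**2: subtract (-87/329)·f_2 from 87/47*x_2**2 + 7/10*x_1 - 785/94*x_2 + 13/2 → -307/3290*x_1 - 785/94*x_2 + 785/94
  leading term x_1: subtract (307/4418)·h_5 from -307/3290*x_1 - 785/94*x_2 + 785/94 → -76553/8836*x_2 + 76553/8836
  leading term x_2: subtract (35/47)·h_6 from -76553/8836*x_2 + 76553/8836 → 0
  remainder 0.

S(h_4,h_5): lcm = x_1**2. S = 315/94*x_1*x_2 - 872/141*x_1 - 7/6*x_2 + 7/6.
  leading term x_1*x_2: subtract (315/376)·f_1 from 315/94*x_1*x_2 - 872/141*x_1 - 7/6*x_2 + 7/6 → -872/141*x_1 + 287/564*x_2 - 287/564
  leading term x_1: subtract (30520/6627)·h_5 from -872/141*x_1 + 287/564*x_2 - 287/564 → -535871/26508*x_2 + 535871/26508
  leading term x_2: subtract (245/141)·h_6 from -535871/26508*x_2 + 535871/26508 → 0
  remainder 0.

S(f_1,h_6): lcm = x_1*x_2. S = x_1 - 1/2*x_2 + 1/2.
  leading term x_1: subtract (-35/47)·h_5 from x_1 - 1/2*x_2 + 1/2 → 134/47*x_2 - 134/47
  leading term x_2: subtract (-18760/76553)·h_6 from 134/47*x_2 - 134/47 → 0
  remainder 0.

S(f_2,h_6): lcm = x_2**2. S = 3/7*x_1 + x_2 - 1.
  leading term x_1: subtract (-15/47)·h_5 from 3/7*x_1 + x_2 - 1 → 229/94*x_2 - 229/94
  leading term x_2: subtract (-16030/76553)·h_6 from 229/94*x_2 - 229/94 → 0
  remainder 0.

S(f_3,h_6): lcm = x_1*x_2. S = -3/2*x_2**2 + 17/10*x_1 - 5*x_2 + 13/2.
  leading term x_2**2: subtract (3/14)·f_2 from -3/2*x_2**2 + 17/10*x_1 - 5*x_2 + 13/2 → 82/35*x_1 - 5*x_2 + 5
  leading term x_1: subtract (-82/47)·h_5 from 82/35*x_1 - 5*x_2 + 5 → 134/47*x_2 - 134/47
  leading term x_2: subtract (-18760/76553)·h_6 from 134/47*x_2 - 134/47 → 0
  remainder 0.

S(h_4,h_6): leading monomials are coprime, so the S-polynomial reduces to 0 (Buchberger's first criterion).
S(h_5,h_6): leading monomials are coprime, so the S-polynomial reduces to 0 (Buchberger's first criterion).
Every S-polynomial of the final basis reduces to 0, so we have a Gröbner basis.
Inter-reduce: drop elements whose leading term is divisible by another's, tail-reduce, and make monic.
Reduced Gröbner basis: {x_1, x_2 - 1}.
Label its elements g_1 = x_1, g_2 = x_2 - 1.

Reduce p = 2*x_1**2 - 4/3*x_2 + 4/3 modulo G:
  leading term x_1**2: subtract (2*x_1)·g_1 from 2*x_1**2 - 4/3*x_2 + 4/3 → -4/3*x_2 + 4/3
  leading term x_2: subtract (-4/3)·g_2 from -4/3*x_2 + 4/3 → 0
  normal form = 0.
Since the normal form is 0, p ∈ I.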